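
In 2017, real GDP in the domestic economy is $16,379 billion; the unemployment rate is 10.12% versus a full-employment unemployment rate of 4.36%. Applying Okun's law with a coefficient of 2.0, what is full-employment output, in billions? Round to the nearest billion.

Unemployment gap = 10.12 - 4.36 = 5.76 points, so output gap = -2 × 5.76 = -11.52%.
Since Y = Y* × (1 + gap/100), Y* = 16379/0.8848 ≈ 18512 billion.

$18,512 billion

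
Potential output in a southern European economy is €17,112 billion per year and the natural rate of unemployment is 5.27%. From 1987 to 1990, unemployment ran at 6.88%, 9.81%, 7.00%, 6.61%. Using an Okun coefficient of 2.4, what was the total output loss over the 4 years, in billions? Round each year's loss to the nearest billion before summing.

Year 1987: gap = -2.4 × (6.88 - 5.27) = -3.864%, loss ≈ 17112 × 3.864/100 ≈ 661.
Year 1988: gap = -2.4 × (9.81 - 5.27) = -10.896%, loss ≈ 17112 × 10.896/100 ≈ 1865.
Year 1989: gap = -2.4 × (7 - 5.27) = -4.152%, loss ≈ 17112 × 4.152/100 ≈ 710.
Year 1990: gap = -2.4 × (6.61 - 5.27) = -3.216%, loss ≈ 17112 × 3.216/100 ≈ 550.
Total lost output = 661 + 1865 + 710 + 550 = 3786 billion.

€3,786 billion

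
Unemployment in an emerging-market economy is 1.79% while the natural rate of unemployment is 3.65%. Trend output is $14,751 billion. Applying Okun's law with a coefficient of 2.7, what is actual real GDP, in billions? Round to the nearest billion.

$15,492 billion

Unemployment gap = 1.79 - 3.65 = -1.86 points, so the output gap is -2.7 × (-1.86) = 5.022%.
Actual GDP = 14751 × (1 + 5.022/100) = 14751 × 1.05022 ≈ 15492 billion.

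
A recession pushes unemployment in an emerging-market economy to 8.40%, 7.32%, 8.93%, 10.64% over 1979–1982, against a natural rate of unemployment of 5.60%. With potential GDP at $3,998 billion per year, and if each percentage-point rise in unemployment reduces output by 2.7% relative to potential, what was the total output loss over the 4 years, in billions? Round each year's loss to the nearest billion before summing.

Year 1979: gap = -2.7 × (8.4 - 5.6) = -7.56%, loss ≈ 3998 × 7.56/100 ≈ 302.
Year 1980: gap = -2.7 × (7.32 - 5.6) = -4.644%, loss ≈ 3998 × 4.644/100 ≈ 186.
Year 1981: gap = -2.7 × (8.93 - 5.6) = -8.991%, loss ≈ 3998 × 8.991/100 ≈ 359.
Year 1982: gap = -2.7 × (10.64 - 5.6) = -13.608%, loss ≈ 3998 × 13.608/100 ≈ 544.
Total lost output = 302 + 186 + 359 + 544 = 1391 billion.

$1,391 billion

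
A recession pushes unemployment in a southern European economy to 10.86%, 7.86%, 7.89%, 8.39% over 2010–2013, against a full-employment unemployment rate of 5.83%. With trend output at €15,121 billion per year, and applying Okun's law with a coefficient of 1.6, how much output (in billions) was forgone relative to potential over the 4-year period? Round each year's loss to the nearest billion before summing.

Year 2010: gap = -1.6 × (10.86 - 5.83) = -8.048%, loss ≈ 15121 × 8.048/100 ≈ 1217.
Year 2011: gap = -1.6 × (7.86 - 5.83) = -3.248%, loss ≈ 15121 × 3.248/100 ≈ 491.
Year 2012: gap = -1.6 × (7.89 - 5.83) = -3.296%, loss ≈ 15121 × 3.296/100 ≈ 498.
Year 2013: gap = -1.6 × (8.39 - 5.83) = -4.096%, loss ≈ 15121 × 4.096/100 ≈ 619.
Total lost output = 1217 + 491 + 498 + 619 = 2825 billion.

€2,825 billion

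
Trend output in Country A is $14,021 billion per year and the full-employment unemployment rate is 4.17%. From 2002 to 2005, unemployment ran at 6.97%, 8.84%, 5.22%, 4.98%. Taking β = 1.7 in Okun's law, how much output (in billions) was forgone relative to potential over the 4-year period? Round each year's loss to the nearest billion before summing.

Year 2002: gap = -1.7 × (6.97 - 4.17) = -4.76%, loss ≈ 14021 × 4.76/100 ≈ 667.
Year 2003: gap = -1.7 × (8.84 - 4.17) = -7.939%, loss ≈ 14021 × 7.939/100 ≈ 1113.
Year 2004: gap = -1.7 × (5.22 - 4.17) = -1.785%, loss ≈ 14021 × 1.785/100 ≈ 250.
Year 2005: gap = -1.7 × (4.98 - 4.17) = -1.377%, loss ≈ 14021 × 1.377/100 ≈ 193.
Total lost output = 667 + 1113 + 250 + 193 = 2223 billion.

$2,223 billion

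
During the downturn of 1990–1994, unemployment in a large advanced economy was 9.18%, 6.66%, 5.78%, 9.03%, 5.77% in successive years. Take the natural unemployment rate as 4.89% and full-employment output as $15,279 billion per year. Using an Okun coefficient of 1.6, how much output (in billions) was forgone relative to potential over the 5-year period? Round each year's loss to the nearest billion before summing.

Year 1990: gap = -1.6 × (9.18 - 4.89) = -6.864%, loss ≈ 15279 × 6.864/100 ≈ 1049.
Year 1991: gap = -1.6 × (6.66 - 4.89) = -2.832%, loss ≈ 15279 × 2.832/100 ≈ 433.
Year 1992: gap = -1.6 × (5.78 - 4.89) = -1.424%, loss ≈ 15279 × 1.424/100 ≈ 218.
Year 1993: gap = -1.6 × (9.03 - 4.89) = -6.624%, loss ≈ 15279 × 6.624/100 ≈ 1012.
Year 1994: gap = -1.6 × (5.77 - 4.89) = -1.408%, loss ≈ 15279 × 1.408/100 ≈ 215.
Total lost output = 1049 + 433 + 218 + 1012 + 215 = 2927 billion.

$2,927 billion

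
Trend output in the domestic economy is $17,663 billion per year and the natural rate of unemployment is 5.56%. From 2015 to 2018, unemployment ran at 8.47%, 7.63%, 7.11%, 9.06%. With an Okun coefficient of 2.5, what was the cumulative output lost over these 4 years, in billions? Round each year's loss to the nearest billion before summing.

Year 2015: gap = -2.5 × (8.47 - 5.56) = -7.275%, loss ≈ 17663 × 7.275/100 ≈ 1285.
Year 2016: gap = -2.5 × (7.63 - 5.56) = -5.175%, loss ≈ 17663 × 5.175/100 ≈ 914.
Year 2017: gap = -2.5 × (7.11 - 5.56) = -3.875%, loss ≈ 17663 × 3.875/100 ≈ 684.
Year 2018: gap = -2.5 × (9.06 - 5.56) = -8.75%, loss ≈ 17663 × 8.75/100 ≈ 1546.
Total lost output = 1285 + 914 + 684 + 1546 = 4429 billion.

$4,429 billion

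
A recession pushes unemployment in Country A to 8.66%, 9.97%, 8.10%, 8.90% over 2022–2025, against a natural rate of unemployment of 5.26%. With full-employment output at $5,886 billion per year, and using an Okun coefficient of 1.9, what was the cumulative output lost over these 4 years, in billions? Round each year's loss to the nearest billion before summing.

Year 2022: gap = -1.9 × (8.66 - 5.26) = -6.46%, loss ≈ 5886 × 6.46/100 ≈ 380.
Year 2023: gap = -1.9 × (9.97 - 5.26) = -8.949%, loss ≈ 5886 × 8.949/100 ≈ 527.
Year 2024: gap = -1.9 × (8.1 - 5.26) = -5.396%, loss ≈ 5886 × 5.396/100 ≈ 318.
Year 2025: gap = -1.9 × (8.9 - 5.26) = -6.916%, loss ≈ 5886 × 6.916/100 ≈ 407.
Total lost output = 380 + 527 + 318 + 407 = 1632 billion.

$1,632 billion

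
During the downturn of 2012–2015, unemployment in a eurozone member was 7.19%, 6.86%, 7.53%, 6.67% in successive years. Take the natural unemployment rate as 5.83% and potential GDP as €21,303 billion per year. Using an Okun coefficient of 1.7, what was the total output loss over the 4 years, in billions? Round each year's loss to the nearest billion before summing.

Year 2012: gap = -1.7 × (7.19 - 5.83) = -2.312%, loss ≈ 21303 × 2.312/100 ≈ 493.
Year 2013: gap = -1.7 × (6.86 - 5.83) = -1.751%, loss ≈ 21303 × 1.751/100 ≈ 373.
Year 2014: gap = -1.7 × (7.53 - 5.83) = -2.89%, loss ≈ 21303 × 2.89/100 ≈ 616.
Year 2015: gap = -1.7 × (6.67 - 5.83) = -1.428%, loss ≈ 21303 × 1.428/100 ≈ 304.
Total lost output = 493 + 373 + 616 + 304 = 1786 billion.

€1,786 billion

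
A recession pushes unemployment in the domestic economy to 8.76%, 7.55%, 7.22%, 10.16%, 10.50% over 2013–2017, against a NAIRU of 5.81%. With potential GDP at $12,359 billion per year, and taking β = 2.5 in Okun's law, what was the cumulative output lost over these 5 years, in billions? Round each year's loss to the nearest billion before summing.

Year 2013: gap = -2.5 × (8.76 - 5.81) = -7.375%, loss ≈ 12359 × 7.375/100 ≈ 911.
Year 2014: gap = -2.5 × (7.55 - 5.81) = -4.35%, loss ≈ 12359 × 4.35/100 ≈ 538.
Year 2015: gap = -2.5 × (7.22 - 5.81) = -3.525%, loss ≈ 12359 × 3.525/100 ≈ 436.
Year 2016: gap = -2.5 × (10.16 - 5.81) = -10.875%, loss ≈ 12359 × 10.875/100 ≈ 1344.
Year 2017: gap = -2.5 × (10.5 - 5.81) = -11.725%, loss ≈ 12359 × 11.725/100 ≈ 1449.
Total lost output = 911 + 538 + 436 + 1344 + 1449 = 4678 billion.

$4,678 billion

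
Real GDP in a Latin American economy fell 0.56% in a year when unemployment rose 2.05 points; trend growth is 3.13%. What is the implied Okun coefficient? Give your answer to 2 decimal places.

β ≈ 1.80

Growth form: g_Y = g_Y* - β × Δu, so β = (g_Y* - g_Y)/Δu.
β = (3.13 + 0.56)/2.05 = 3.69/2.05 = 1.80.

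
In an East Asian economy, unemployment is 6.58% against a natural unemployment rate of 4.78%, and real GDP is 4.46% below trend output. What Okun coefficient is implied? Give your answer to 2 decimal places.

Okun's law: output gap = -β × (u - u*).
-4.46 = -β × (6.58 - 4.78) = -β × 1.8, so β = 4.46/1.8 = 2.48.

β ≈ 2.48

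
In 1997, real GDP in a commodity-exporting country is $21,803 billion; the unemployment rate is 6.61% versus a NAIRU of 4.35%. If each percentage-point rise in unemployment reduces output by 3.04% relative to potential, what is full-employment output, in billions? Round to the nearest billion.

Unemployment gap = 6.61 - 4.35 = 2.26 points, so output gap = -3.04 × 2.26 = -6.8704%.
Since Y = Y* × (1 + gap/100), Y* = 21803/0.931296 ≈ 23411 billion.

$23,411 billion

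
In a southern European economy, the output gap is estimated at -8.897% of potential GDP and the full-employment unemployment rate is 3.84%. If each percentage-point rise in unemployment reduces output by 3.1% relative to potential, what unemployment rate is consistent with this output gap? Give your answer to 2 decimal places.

6.71%

From Okun's law, u - u* = -(output gap)/β = -(-8.897)/3.1 = 2.87 points.
So u = 3.84 + 2.87 = 6.71%.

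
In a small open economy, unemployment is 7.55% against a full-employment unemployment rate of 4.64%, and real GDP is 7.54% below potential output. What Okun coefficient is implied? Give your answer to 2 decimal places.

Okun's law: output gap = -β × (u - u*).
-7.54 = -β × (7.55 - 4.64) = -β × 2.91, so β = 7.54/2.91 = 2.59.

β ≈ 2.59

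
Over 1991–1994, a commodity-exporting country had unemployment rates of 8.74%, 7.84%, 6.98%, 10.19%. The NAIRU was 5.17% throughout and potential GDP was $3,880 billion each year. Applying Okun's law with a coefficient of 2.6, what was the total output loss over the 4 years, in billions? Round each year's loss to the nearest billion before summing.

$1,318 billion

Year 1991: gap = -2.6 × (8.74 - 5.17) = -9.282%, loss ≈ 3880 × 9.282/100 ≈ 360.
Year 1992: gap = -2.6 × (7.84 - 5.17) = -6.942%, loss ≈ 3880 × 6.942/100 ≈ 269.
Year 1993: gap = -2.6 × (6.98 - 5.17) = -4.706%, loss ≈ 3880 × 4.706/100 ≈ 183.
Year 1994: gap = -2.6 × (10.19 - 5.17) = -13.052%, loss ≈ 3880 × 13.052/100 ≈ 506.
Total lost output = 360 + 269 + 183 + 506 = 1318 billion.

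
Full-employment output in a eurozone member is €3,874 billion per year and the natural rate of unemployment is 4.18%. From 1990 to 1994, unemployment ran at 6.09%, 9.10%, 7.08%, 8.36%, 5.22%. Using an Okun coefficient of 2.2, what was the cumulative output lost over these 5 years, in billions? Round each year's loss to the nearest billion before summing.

€1,274 billion

Year 1990: gap = -2.2 × (6.09 - 4.18) = -4.202%, loss ≈ 3874 × 4.202/100 ≈ 163.
Year 1991: gap = -2.2 × (9.1 - 4.18) = -10.824%, loss ≈ 3874 × 10.824/100 ≈ 419.
Year 1992: gap = -2.2 × (7.08 - 4.18) = -6.38%, loss ≈ 3874 × 6.38/100 ≈ 247.
Year 1993: gap = -2.2 × (8.36 - 4.18) = -9.196%, loss ≈ 3874 × 9.196/100 ≈ 356.
Year 1994: gap = -2.2 × (5.22 - 4.18) = -2.288%, loss ≈ 3874 × 2.288/100 ≈ 89.
Total lost output = 163 + 419 + 247 + 356 + 89 = 1274 billion.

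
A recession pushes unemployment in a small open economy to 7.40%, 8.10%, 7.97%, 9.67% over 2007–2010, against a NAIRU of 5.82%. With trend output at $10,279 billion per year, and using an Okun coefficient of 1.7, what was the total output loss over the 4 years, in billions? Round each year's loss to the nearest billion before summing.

Year 2007: gap = -1.7 × (7.4 - 5.82) = -2.686%, loss ≈ 10279 × 2.686/100 ≈ 276.
Year 2008: gap = -1.7 × (8.1 - 5.82) = -3.876%, loss ≈ 10279 × 3.876/100 ≈ 398.
Year 2009: gap = -1.7 × (7.97 - 5.82) = -3.655%, loss ≈ 10279 × 3.655/100 ≈ 376.
Year 2010: gap = -1.7 × (9.67 - 5.82) = -6.545%, loss ≈ 10279 × 6.545/100 ≈ 673.
Total lost output = 276 + 398 + 376 + 673 = 1723 billion.

$1,723 billion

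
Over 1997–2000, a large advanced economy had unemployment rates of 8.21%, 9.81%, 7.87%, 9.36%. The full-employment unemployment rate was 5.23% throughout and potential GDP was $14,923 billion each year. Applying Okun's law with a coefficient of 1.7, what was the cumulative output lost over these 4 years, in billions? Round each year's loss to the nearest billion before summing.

Year 1997: gap = -1.7 × (8.21 - 5.23) = -5.066%, loss ≈ 14923 × 5.066/100 ≈ 756.
Year 1998: gap = -1.7 × (9.81 - 5.23) = -7.786%, loss ≈ 14923 × 7.786/100 ≈ 1162.
Year 1999: gap = -1.7 × (7.87 - 5.23) = -4.488%, loss ≈ 14923 × 4.488/100 ≈ 670.
Year 2000: gap = -1.7 × (9.36 - 5.23) = -7.021%, loss ≈ 14923 × 7.021/100 ≈ 1048.
Total lost output = 756 + 1162 + 670 + 1048 = 3636 billion.

$3,636 billion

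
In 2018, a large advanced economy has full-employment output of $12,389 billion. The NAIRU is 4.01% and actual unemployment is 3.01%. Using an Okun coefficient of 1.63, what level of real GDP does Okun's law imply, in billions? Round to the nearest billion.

Unemployment gap = 3.01 - 4.01 = -1 point, so the output gap is -1.63 × (-1) = 1.63%.
Actual GDP = 12389 × (1 + 1.63/100) = 12389 × 1.0163 ≈ 12591 billion.

$12,591 billion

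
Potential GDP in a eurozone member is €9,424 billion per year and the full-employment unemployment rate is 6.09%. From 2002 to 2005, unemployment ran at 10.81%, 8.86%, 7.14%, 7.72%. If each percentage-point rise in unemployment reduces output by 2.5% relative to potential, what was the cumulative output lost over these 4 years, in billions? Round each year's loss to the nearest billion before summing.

Year 2002: gap = -2.5 × (10.81 - 6.09) = -11.8%, loss ≈ 9424 × 11.8/100 ≈ 1112.
Year 2003: gap = -2.5 × (8.86 - 6.09) = -6.925%, loss ≈ 9424 × 6.925/100 ≈ 653.
Year 2004: gap = -2.5 × (7.14 - 6.09) = -2.625%, loss ≈ 9424 × 2.625/100 ≈ 247.
Year 2005: gap = -2.5 × (7.72 - 6.09) = -4.075%, loss ≈ 9424 × 4.075/100 ≈ 384.
Total lost output = 1112 + 653 + 247 + 384 = 2396 billion.

€2,396 billion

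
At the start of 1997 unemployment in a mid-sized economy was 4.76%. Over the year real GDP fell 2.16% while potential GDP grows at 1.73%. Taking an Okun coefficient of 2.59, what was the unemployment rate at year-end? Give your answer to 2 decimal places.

Growth-rate Okun's law: g_Y = g_Y* - β × Δu, so Δu = (g_Y* - g_Y)/β.
Δu = (1.73 + 2.16)/2.59 = 3.89/2.59 = 1.50 percentage points.
Year-end unemployment = 4.76 + 1.5 = 6.26%.

6.26%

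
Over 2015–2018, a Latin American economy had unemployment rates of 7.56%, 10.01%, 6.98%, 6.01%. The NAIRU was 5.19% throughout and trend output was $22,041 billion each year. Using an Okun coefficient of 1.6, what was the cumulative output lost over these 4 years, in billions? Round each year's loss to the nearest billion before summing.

$3,456 billion

Year 2015: gap = -1.6 × (7.56 - 5.19) = -3.792%, loss ≈ 22041 × 3.792/100 ≈ 836.
Year 2016: gap = -1.6 × (10.01 - 5.19) = -7.712%, loss ≈ 22041 × 7.712/100 ≈ 1700.
Year 2017: gap = -1.6 × (6.98 - 5.19) = -2.864%, loss ≈ 22041 × 2.864/100 ≈ 631.
Year 2018: gap = -1.6 × (6.01 - 5.19) = -1.312%, loss ≈ 22041 × 1.312/100 ≈ 289.
Total lost output = 836 + 1700 + 631 + 289 = 3456 billion.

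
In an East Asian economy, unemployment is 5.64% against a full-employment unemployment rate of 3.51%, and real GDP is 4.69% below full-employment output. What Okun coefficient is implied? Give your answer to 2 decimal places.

β ≈ 2.20

Okun's law: output gap = -β × (u - u*).
-4.69 = -β × (5.64 - 3.51) = -β × 2.13, so β = 4.69/2.13 = 2.20.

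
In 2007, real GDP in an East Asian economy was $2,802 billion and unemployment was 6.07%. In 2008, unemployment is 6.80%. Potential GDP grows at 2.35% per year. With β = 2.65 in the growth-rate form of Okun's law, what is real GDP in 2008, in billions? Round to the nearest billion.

$2,814 billion

Δu = 6.8 - 6.07 = 0.73 points.
Okun's law (growth form): g_Y = g_Y* - β × Δu = 2.35 - 2.65 × (0.73) = 2.35 - 1.9345 = 0.4155%.
Real GDP in the next year = 2802 × (1 + 0.4155/100) = 2802 × 1.004155 ≈ 2814 billion.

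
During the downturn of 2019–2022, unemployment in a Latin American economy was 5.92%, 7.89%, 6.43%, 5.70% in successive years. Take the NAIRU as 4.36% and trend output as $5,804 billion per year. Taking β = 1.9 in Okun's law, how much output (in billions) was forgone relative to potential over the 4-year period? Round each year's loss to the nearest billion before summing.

Year 2019: gap = -1.9 × (5.92 - 4.36) = -2.964%, loss ≈ 5804 × 2.964/100 ≈ 172.
Year 2020: gap = -1.9 × (7.89 - 4.36) = -6.707%, loss ≈ 5804 × 6.707/100 ≈ 389.
Year 2021: gap = -1.9 × (6.43 - 4.36) = -3.933%, loss ≈ 5804 × 3.933/100 ≈ 228.
Year 2022: gap = -1.9 × (5.7 - 4.36) = -2.546%, loss ≈ 5804 × 2.546/100 ≈ 148.
Total lost output = 172 + 389 + 228 + 148 = 937 billion.

$937 billion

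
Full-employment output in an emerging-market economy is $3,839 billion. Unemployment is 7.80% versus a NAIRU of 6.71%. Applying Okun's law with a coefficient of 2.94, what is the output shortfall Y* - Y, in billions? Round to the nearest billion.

$123 billion

Output gap = -2.94 × (7.8 - 6.71) = -2.94 × 1.09 = -3.2046%.
Actual GDP ≈ 3839 × 0.967954 ≈ 3716 billion, so the shortfall is 3839 - 3716 = 123 billion.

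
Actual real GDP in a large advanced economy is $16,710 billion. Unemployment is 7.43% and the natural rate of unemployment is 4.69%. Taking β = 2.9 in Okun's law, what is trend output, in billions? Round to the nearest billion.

$18,152 billion

Unemployment gap = 7.43 - 4.69 = 2.74 points, so output gap = -2.9 × 2.74 = -7.946%.
Since Y = Y* × (1 + gap/100), Y* = 16710/0.92054 ≈ 18152 billion.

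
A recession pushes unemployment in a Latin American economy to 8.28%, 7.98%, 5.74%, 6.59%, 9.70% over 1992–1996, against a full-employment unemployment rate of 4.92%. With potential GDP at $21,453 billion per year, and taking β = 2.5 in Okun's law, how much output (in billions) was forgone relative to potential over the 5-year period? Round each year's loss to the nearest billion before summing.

Year 1992: gap = -2.5 × (8.28 - 4.92) = -8.4%, loss ≈ 21453 × 8.4/100 ≈ 1802.
Year 1993: gap = -2.5 × (7.98 - 4.92) = -7.65%, loss ≈ 21453 × 7.65/100 ≈ 1641.
Year 1994: gap = -2.5 × (5.74 - 4.92) = -2.05%, loss ≈ 21453 × 2.05/100 ≈ 440.
Year 1995: gap = -2.5 × (6.59 - 4.92) = -4.175%, loss ≈ 21453 × 4.175/100 ≈ 896.
Year 1996: gap = -2.5 × (9.7 - 4.92) = -11.95%, loss ≈ 21453 × 11.95/100 ≈ 2564.
Total lost output = 1802 + 1641 + 440 + 896 + 2564 = 7343 billion.

$7,343 billion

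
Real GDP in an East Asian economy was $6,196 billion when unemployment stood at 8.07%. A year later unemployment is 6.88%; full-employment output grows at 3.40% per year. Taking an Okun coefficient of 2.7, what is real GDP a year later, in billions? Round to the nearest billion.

$6,606 billion

Δu = 6.88 - 8.07 = -1.19 points.
Okun's law (growth form): g_Y = g_Y* - β × Δu = 3.40 - 2.7 × (-1.19) = 3.4 + 3.213 = 6.613%.
Real GDP in the next year = 6196 × (1 + 6.613/100) = 6196 × 1.06613 ≈ 6606 billion.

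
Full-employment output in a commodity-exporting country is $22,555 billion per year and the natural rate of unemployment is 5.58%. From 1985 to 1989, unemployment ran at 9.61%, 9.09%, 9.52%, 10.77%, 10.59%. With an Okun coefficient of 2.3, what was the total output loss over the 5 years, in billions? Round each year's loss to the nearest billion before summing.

$11,247 billion

Year 1985: gap = -2.3 × (9.61 - 5.58) = -9.269%, loss ≈ 22555 × 9.269/100 ≈ 2091.
Year 1986: gap = -2.3 × (9.09 - 5.58) = -8.073%, loss ≈ 22555 × 8.073/100 ≈ 1821.
Year 1987: gap = -2.3 × (9.52 - 5.58) = -9.062%, loss ≈ 22555 × 9.062/100 ≈ 2044.
Year 1988: gap = -2.3 × (10.77 - 5.58) = -11.937%, loss ≈ 22555 × 11.937/100 ≈ 2692.
Year 1989: gap = -2.3 × (10.59 - 5.58) = -11.523%, loss ≈ 22555 × 11.523/100 ≈ 2599.
Total lost output = 2091 + 1821 + 2044 + 2692 + 2599 = 11247 billion.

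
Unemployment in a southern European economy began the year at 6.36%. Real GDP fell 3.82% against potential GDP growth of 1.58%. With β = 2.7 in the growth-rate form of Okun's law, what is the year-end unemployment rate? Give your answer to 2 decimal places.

8.36%

Growth-rate Okun's law: g_Y = g_Y* - β × Δu, so Δu = (g_Y* - g_Y)/β.
Δu = (1.58 + 3.82)/2.7 = 5.4/2.7 = 2.00 percentage points.
Year-end unemployment = 6.36 + 2 = 8.36%.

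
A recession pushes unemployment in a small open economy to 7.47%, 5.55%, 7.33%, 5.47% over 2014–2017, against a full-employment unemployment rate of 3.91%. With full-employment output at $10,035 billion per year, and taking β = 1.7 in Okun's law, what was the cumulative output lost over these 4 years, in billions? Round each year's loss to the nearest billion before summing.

$1,736 billion

Year 2014: gap = -1.7 × (7.47 - 3.91) = -6.052%, loss ≈ 10035 × 6.052/100 ≈ 607.
Year 2015: gap = -1.7 × (5.55 - 3.91) = -2.788%, loss ≈ 10035 × 2.788/100 ≈ 280.
Year 2016: gap = -1.7 × (7.33 - 3.91) = -5.814%, loss ≈ 10035 × 5.814/100 ≈ 583.
Year 2017: gap = -1.7 × (5.47 - 3.91) = -2.652%, loss ≈ 10035 × 2.652/100 ≈ 266.
Total lost output = 607 + 280 + 583 + 266 = 1736 billion.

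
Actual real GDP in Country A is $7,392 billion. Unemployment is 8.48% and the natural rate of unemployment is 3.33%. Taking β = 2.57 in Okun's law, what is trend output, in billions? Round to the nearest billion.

$8,520 billion

Unemployment gap = 8.48 - 3.33 = 5.15 points, so output gap = -2.57 × 5.15 = -13.2355%.
Since Y = Y* × (1 + gap/100), Y* = 7392/0.867645 ≈ 8520 billion.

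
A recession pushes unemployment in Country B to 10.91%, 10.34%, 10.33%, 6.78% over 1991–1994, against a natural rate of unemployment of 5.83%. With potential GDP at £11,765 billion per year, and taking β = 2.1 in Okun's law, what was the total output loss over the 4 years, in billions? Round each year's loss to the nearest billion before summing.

Year 1991: gap = -2.1 × (10.91 - 5.83) = -10.668%, loss ≈ 11765 × 10.668/100 ≈ 1255.
Year 1992: gap = -2.1 × (10.34 - 5.83) = -9.471%, loss ≈ 11765 × 9.471/100 ≈ 1114.
Year 1993: gap = -2.1 × (10.33 - 5.83) = -9.45%, loss ≈ 11765 × 9.45/100 ≈ 1112.
Year 1994: gap = -2.1 × (6.78 - 5.83) = -1.995%, loss ≈ 11765 × 1.995/100 ≈ 235.
Total lost output = 1255 + 1114 + 1112 + 235 = 3716 billion.

£3,716 billion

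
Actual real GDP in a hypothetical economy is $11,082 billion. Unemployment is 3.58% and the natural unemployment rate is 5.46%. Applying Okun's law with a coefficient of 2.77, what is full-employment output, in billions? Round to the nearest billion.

$10,533 billion

Unemployment gap = 3.58 - 5.46 = -1.88 points, so output gap = -2.77 × (-1.88) = 5.2076%.
Since Y = Y* × (1 + gap/100), Y* = 11082/1.052076 ≈ 10533 billion.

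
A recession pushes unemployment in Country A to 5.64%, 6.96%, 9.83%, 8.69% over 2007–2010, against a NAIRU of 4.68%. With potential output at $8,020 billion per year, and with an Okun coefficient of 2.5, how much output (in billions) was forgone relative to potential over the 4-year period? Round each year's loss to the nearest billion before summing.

Year 2007: gap = -2.5 × (5.64 - 4.68) = -2.4%, loss ≈ 8020 × 2.4/100 ≈ 192.
Year 2008: gap = -2.5 × (6.96 - 4.68) = -5.7%, loss ≈ 8020 × 5.7/100 ≈ 457.
Year 2009: gap = -2.5 × (9.83 - 4.68) = -12.875%, loss ≈ 8020 × 12.875/100 ≈ 1033.
Year 2010: gap = -2.5 × (8.69 - 4.68) = -10.025%, loss ≈ 8020 × 10.025/100 ≈ 804.
Total lost output = 192 + 457 + 1033 + 804 = 2486 billion.

$2,486 billion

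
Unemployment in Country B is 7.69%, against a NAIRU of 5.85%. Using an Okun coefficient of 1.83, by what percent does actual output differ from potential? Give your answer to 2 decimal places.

-3.37%

The unemployment gap is 7.69 - 5.85 = 1.84 percentage points.
Okun's law gives an output gap of -1.83 × 1.84 = -3.3672%, i.e. 3.37% below potential.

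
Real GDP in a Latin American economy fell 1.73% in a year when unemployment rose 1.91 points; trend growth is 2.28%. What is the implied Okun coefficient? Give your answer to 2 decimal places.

β ≈ 2.10

Growth form: g_Y = g_Y* - β × Δu, so β = (g_Y* - g_Y)/Δu.
β = (2.28 + 1.73)/1.91 = 4.01/1.91 = 2.10.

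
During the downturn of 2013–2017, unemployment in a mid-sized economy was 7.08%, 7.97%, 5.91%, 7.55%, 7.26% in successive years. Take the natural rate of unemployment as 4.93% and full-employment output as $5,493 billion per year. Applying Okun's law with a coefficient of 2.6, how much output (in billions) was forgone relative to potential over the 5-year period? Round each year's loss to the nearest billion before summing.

$1,588 billion

Year 2013: gap = -2.6 × (7.08 - 4.93) = -5.59%, loss ≈ 5493 × 5.59/100 ≈ 307.
Year 2014: gap = -2.6 × (7.97 - 4.93) = -7.904%, loss ≈ 5493 × 7.904/100 ≈ 434.
Year 2015: gap = -2.6 × (5.91 - 4.93) = -2.548%, loss ≈ 5493 × 2.548/100 ≈ 140.
Year 2016: gap = -2.6 × (7.55 - 4.93) = -6.812%, loss ≈ 5493 × 6.812/100 ≈ 374.
Year 2017: gap = -2.6 × (7.26 - 4.93) = -6.058%, loss ≈ 5493 × 6.058/100 ≈ 333.
Total lost output = 307 + 434 + 140 + 374 + 333 = 1588 billion.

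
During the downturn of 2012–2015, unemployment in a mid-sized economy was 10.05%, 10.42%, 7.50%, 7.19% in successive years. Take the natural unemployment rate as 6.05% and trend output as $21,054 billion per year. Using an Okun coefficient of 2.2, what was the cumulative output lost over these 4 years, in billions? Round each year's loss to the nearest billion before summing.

$5,077 billion

Year 2012: gap = -2.2 × (10.05 - 6.05) = -8.8%, loss ≈ 21054 × 8.8/100 ≈ 1853.
Year 2013: gap = -2.2 × (10.42 - 6.05) = -9.614%, loss ≈ 21054 × 9.614/100 ≈ 2024.
Year 2014: gap = -2.2 × (7.5 - 6.05) = -3.19%, loss ≈ 21054 × 3.19/100 ≈ 672.
Year 2015: gap = -2.2 × (7.19 - 6.05) = -2.508%, loss ≈ 21054 × 2.508/100 ≈ 528.
Total lost output = 1853 + 2024 + 672 + 528 = 5077 billion.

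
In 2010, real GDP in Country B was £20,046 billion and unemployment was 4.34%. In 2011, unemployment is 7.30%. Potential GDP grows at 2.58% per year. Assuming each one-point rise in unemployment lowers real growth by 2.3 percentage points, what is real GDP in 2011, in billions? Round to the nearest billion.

Δu = 7.3 - 4.34 = 2.96 points.
Okun's law (growth form): g_Y = g_Y* - β × Δu = 2.58 - 2.3 × (2.96) = 2.58 - 6.808 = -4.228%.
Real GDP in the next year = 20046 × (1 - 4.228/100) = 20046 × 0.95772 ≈ 19198 billion.

£19,198 billion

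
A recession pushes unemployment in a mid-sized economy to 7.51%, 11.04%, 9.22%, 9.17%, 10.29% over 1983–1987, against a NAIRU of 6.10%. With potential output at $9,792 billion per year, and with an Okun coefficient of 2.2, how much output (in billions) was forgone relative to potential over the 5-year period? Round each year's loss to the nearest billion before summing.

$3,604 billion

Year 1983: gap = -2.2 × (7.51 - 6.1) = -3.102%, loss ≈ 9792 × 3.102/100 ≈ 304.
Year 1984: gap = -2.2 × (11.04 - 6.1) = -10.868%, loss ≈ 9792 × 10.868/100 ≈ 1064.
Year 1985: gap = -2.2 × (9.22 - 6.1) = -6.864%, loss ≈ 9792 × 6.864/100 ≈ 672.
Year 1986: gap = -2.2 × (9.17 - 6.1) = -6.754%, loss ≈ 9792 × 6.754/100 ≈ 661.
Year 1987: gap = -2.2 × (10.29 - 6.1) = -9.218%, loss ≈ 9792 × 9.218/100 ≈ 903.
Total lost output = 304 + 1064 + 672 + 661 + 903 = 3604 billion.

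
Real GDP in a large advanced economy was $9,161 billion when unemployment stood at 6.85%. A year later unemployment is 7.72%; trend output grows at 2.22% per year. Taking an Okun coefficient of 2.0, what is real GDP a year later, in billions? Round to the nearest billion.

Δu = 7.72 - 6.85 = 0.87 points.
Okun's law (growth form): g_Y = g_Y* - β × Δu = 2.22 - 2.0 × (0.87) = 2.22 - 1.74 = 0.48%.
Real GDP in the next year = 9161 × (1 + 0.48/100) = 9161 × 1.0048 ≈ 9205 billion.

$9,205 billion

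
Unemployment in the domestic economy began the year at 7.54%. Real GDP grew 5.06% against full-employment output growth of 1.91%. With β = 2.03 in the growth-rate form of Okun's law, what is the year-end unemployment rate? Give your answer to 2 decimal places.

Growth-rate Okun's law: g_Y = g_Y* - β × Δu, so Δu = (g_Y* - g_Y)/β.
Δu = (1.91 - 5.06)/2.03 = -3.15/2.03 = -1.55 percentage points.
Year-end unemployment = 7.54 - 1.55 = 5.99%.

5.99%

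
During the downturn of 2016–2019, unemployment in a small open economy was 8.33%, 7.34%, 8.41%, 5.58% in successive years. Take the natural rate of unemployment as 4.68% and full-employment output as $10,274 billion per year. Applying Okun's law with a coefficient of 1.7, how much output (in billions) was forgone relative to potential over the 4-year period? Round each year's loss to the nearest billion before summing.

$1,911 billion

Year 2016: gap = -1.7 × (8.33 - 4.68) = -6.205%, loss ≈ 10274 × 6.205/100 ≈ 638.
Year 2017: gap = -1.7 × (7.34 - 4.68) = -4.522%, loss ≈ 10274 × 4.522/100 ≈ 465.
Year 2018: gap = -1.7 × (8.41 - 4.68) = -6.341%, loss ≈ 10274 × 6.341/100 ≈ 651.
Year 2019: gap = -1.7 × (5.58 - 4.68) = -1.53%, loss ≈ 10274 × 1.53/100 ≈ 157.
Total lost output = 638 + 465 + 651 + 157 = 1911 billion.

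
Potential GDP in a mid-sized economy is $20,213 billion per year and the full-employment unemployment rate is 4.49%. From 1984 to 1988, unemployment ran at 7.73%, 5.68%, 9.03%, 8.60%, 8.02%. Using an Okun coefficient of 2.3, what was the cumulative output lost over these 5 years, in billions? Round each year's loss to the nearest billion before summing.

Year 1984: gap = -2.3 × (7.73 - 4.49) = -7.452%, loss ≈ 20213 × 7.452/100 ≈ 1506.
Year 1985: gap = -2.3 × (5.68 - 4.49) = -2.737%, loss ≈ 20213 × 2.737/100 ≈ 553.
Year 1986: gap = -2.3 × (9.03 - 4.49) = -10.442%, loss ≈ 20213 × 10.442/100 ≈ 2111.
Year 1987: gap = -2.3 × (8.6 - 4.49) = -9.453%, loss ≈ 20213 × 9.453/100 ≈ 1911.
Year 1988: gap = -2.3 × (8.02 - 4.49) = -8.119%, loss ≈ 20213 × 8.119/100 ≈ 1641.
Total lost output = 1506 + 553 + 2111 + 1911 + 1641 = 7722 billion.

$7,722 billion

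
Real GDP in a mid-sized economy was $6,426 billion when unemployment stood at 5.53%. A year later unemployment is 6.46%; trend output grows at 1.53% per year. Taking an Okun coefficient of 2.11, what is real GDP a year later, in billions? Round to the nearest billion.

Δu = 6.46 - 5.53 = 0.93 points.
Okun's law (growth form): g_Y = g_Y* - β × Δu = 1.53 - 2.11 × (0.93) = 1.53 - 1.9623 = -0.4323%.
Real GDP in the next year = 6426 × (1 - 0.4323/100) = 6426 × 0.995677 ≈ 6398 billion.

$6,398 billion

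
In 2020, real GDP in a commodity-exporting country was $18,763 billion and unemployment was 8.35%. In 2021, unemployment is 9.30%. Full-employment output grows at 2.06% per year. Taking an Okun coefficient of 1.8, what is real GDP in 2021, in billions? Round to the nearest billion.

$18,829 billion

Δu = 9.3 - 8.35 = 0.95 points.
Okun's law (growth form): g_Y = g_Y* - β × Δu = 2.06 - 1.8 × (0.95) = 2.06 - 1.71 = 0.35%.
Real GDP in the next year = 18763 × (1 + 0.35/100) = 18763 × 1.0035 ≈ 18829 billion.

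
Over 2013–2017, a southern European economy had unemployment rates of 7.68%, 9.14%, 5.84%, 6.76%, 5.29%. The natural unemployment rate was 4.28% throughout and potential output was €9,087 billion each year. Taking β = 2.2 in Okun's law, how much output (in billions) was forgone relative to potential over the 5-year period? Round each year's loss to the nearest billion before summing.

€2,662 billion

Year 2013: gap = -2.2 × (7.68 - 4.28) = -7.48%, loss ≈ 9087 × 7.48/100 ≈ 680.
Year 2014: gap = -2.2 × (9.14 - 4.28) = -10.692%, loss ≈ 9087 × 10.692/100 ≈ 972.
Year 2015: gap = -2.2 × (5.84 - 4.28) = -3.432%, loss ≈ 9087 × 3.432/100 ≈ 312.
Year 2016: gap = -2.2 × (6.76 - 4.28) = -5.456%, loss ≈ 9087 × 5.456/100 ≈ 496.
Year 2017: gap = -2.2 × (5.29 - 4.28) = -2.222%, loss ≈ 9087 × 2.222/100 ≈ 202.
Total lost output = 680 + 972 + 312 + 496 + 202 = 2662 billion.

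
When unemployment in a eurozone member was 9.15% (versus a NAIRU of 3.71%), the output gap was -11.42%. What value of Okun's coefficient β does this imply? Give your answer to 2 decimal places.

β ≈ 2.10

Okun's law: output gap = -β × (u - u*).
-11.42 = -β × (9.15 - 3.71) = -β × 5.44, so β = 11.42/5.44 = 2.10.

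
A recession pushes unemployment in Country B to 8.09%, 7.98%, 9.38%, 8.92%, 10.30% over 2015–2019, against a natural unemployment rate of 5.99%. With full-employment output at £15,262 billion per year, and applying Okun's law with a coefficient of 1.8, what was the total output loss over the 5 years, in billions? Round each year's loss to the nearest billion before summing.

£4,044 billion

Year 2015: gap = -1.8 × (8.09 - 5.99) = -3.78%, loss ≈ 15262 × 3.78/100 ≈ 577.
Year 2016: gap = -1.8 × (7.98 - 5.99) = -3.582%, loss ≈ 15262 × 3.582/100 ≈ 547.
Year 2017: gap = -1.8 × (9.38 - 5.99) = -6.102%, loss ≈ 15262 × 6.102/100 ≈ 931.
Year 2018: gap = -1.8 × (8.92 - 5.99) = -5.274%, loss ≈ 15262 × 5.274/100 ≈ 805.
Year 2019: gap = -1.8 × (10.3 - 5.99) = -7.758%, loss ≈ 15262 × 7.758/100 ≈ 1184.
Total lost output = 577 + 547 + 931 + 805 + 1184 = 4044 billion.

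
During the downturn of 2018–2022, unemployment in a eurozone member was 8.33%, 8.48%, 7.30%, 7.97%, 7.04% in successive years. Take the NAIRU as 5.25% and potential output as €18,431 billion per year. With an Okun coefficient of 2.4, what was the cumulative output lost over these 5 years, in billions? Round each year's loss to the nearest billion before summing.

Year 2018: gap = -2.4 × (8.33 - 5.25) = -7.392%, loss ≈ 18431 × 7.392/100 ≈ 1362.
Year 2019: gap = -2.4 × (8.48 - 5.25) = -7.752%, loss ≈ 18431 × 7.752/100 ≈ 1429.
Year 2020: gap = -2.4 × (7.3 - 5.25) = -4.92%, loss ≈ 18431 × 4.92/100 ≈ 907.
Year 2021: gap = -2.4 × (7.97 - 5.25) = -6.528%, loss ≈ 18431 × 6.528/100 ≈ 1203.
Year 2022: gap = -2.4 × (7.04 - 5.25) = -4.296%, loss ≈ 18431 × 4.296/100 ≈ 792.
Total lost output = 1362 + 1429 + 907 + 1203 + 792 = 5693 billion.

€5,693 billion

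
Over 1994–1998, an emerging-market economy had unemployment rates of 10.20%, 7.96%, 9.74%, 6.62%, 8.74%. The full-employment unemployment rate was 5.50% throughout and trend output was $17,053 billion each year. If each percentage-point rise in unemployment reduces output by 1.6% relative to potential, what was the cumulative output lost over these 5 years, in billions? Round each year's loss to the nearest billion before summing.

$4,300 billion

Year 1994: gap = -1.6 × (10.2 - 5.5) = -7.52%, loss ≈ 17053 × 7.52/100 ≈ 1282.
Year 1995: gap = -1.6 × (7.96 - 5.5) = -3.936%, loss ≈ 17053 × 3.936/100 ≈ 671.
Year 1996: gap = -1.6 × (9.74 - 5.5) = -6.784%, loss ≈ 17053 × 6.784/100 ≈ 1157.
Year 1997: gap = -1.6 × (6.62 - 5.5) = -1.792%, loss ≈ 17053 × 1.792/100 ≈ 306.
Year 1998: gap = -1.6 × (8.74 - 5.5) = -5.184%, loss ≈ 17053 × 5.184/100 ≈ 884.
Total lost output = 1282 + 671 + 1157 + 306 + 884 = 4300 billion.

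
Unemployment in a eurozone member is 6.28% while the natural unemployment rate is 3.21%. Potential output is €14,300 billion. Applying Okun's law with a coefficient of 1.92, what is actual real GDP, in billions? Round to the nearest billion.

Unemployment gap = 6.28 - 3.21 = 3.07 points, so the output gap is -1.92 × 3.07 = -5.8944%.
Actual GDP = 14300 × (1 - 5.8944/100) = 14300 × 0.941056 ≈ 13457 billion.

€13,457 billion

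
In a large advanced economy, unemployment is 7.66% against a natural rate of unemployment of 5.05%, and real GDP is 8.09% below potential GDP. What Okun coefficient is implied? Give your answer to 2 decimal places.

Okun's law: output gap = -β × (u - u*).
-8.09 = -β × (7.66 - 5.05) = -β × 2.61, so β = 8.09/2.61 = 3.10.

β ≈ 3.10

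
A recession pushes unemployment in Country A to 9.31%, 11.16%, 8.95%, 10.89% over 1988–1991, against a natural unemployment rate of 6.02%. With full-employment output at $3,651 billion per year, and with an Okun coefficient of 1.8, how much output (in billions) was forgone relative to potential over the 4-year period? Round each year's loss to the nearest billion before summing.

Year 1988: gap = -1.8 × (9.31 - 6.02) = -5.922%, loss ≈ 3651 × 5.922/100 ≈ 216.
Year 1989: gap = -1.8 × (11.16 - 6.02) = -9.252%, loss ≈ 3651 × 9.252/100 ≈ 338.
Year 1990: gap = -1.8 × (8.95 - 6.02) = -5.274%, loss ≈ 3651 × 5.274/100 ≈ 193.
Year 1991: gap = -1.8 × (10.89 - 6.02) = -8.766%, loss ≈ 3651 × 8.766/100 ≈ 320.
Total lost output = 216 + 338 + 193 + 320 = 1067 billion.

$1,067 billion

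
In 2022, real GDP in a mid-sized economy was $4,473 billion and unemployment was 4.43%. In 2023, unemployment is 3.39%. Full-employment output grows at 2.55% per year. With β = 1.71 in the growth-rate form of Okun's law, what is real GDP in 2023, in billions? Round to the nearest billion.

$4,667 billion

Δu = 3.39 - 4.43 = -1.04 points.
Okun's law (growth form): g_Y = g_Y* - β × Δu = 2.55 - 1.71 × (-1.04) = 2.55 + 1.7784 = 4.3284%.
Real GDP in the next year = 4473 × (1 + 4.3284/100) = 4473 × 1.043284 ≈ 4667 billion.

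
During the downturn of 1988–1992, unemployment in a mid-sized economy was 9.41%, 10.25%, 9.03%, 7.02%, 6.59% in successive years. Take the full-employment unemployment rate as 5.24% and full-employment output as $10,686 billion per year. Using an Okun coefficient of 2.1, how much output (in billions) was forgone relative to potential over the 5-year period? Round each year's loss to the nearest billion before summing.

$3,612 billion

Year 1988: gap = -2.1 × (9.41 - 5.24) = -8.757%, loss ≈ 10686 × 8.757/100 ≈ 936.
Year 1989: gap = -2.1 × (10.25 - 5.24) = -10.521%, loss ≈ 10686 × 10.521/100 ≈ 1124.
Year 1990: gap = -2.1 × (9.03 - 5.24) = -7.959%, loss ≈ 10686 × 7.959/100 ≈ 850.
Year 1991: gap = -2.1 × (7.02 - 5.24) = -3.738%, loss ≈ 10686 × 3.738/100 ≈ 399.
Year 1992: gap = -2.1 × (6.59 - 5.24) = -2.835%, loss ≈ 10686 × 2.835/100 ≈ 303.
Total lost output = 936 + 1124 + 850 + 399 + 303 = 3612 billion.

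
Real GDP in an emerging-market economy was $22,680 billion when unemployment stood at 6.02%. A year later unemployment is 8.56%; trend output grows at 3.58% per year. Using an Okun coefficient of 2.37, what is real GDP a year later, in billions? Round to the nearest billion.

$22,127 billion

Δu = 8.56 - 6.02 = 2.54 points.
Okun's law (growth form): g_Y = g_Y* - β × Δu = 3.58 - 2.37 × (2.54) = 3.58 - 6.0198 = -2.4398%.
Real GDP in the next year = 22680 × (1 - 2.4398/100) = 22680 × 0.975602 ≈ 22127 billion.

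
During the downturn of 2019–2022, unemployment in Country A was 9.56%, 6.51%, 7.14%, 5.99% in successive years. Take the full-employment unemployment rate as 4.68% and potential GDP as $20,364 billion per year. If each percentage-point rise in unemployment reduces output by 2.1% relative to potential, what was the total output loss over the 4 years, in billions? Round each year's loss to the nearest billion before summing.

Year 2019: gap = -2.1 × (9.56 - 4.68) = -10.248%, loss ≈ 20364 × 10.248/100 ≈ 2087.
Year 2020: gap = -2.1 × (6.51 - 4.68) = -3.843%, loss ≈ 20364 × 3.843/100 ≈ 783.
Year 2021: gap = -2.1 × (7.14 - 4.68) = -5.166%, loss ≈ 20364 × 5.166/100 ≈ 1052.
Year 2022: gap = -2.1 × (5.99 - 4.68) = -2.751%, loss ≈ 20364 × 2.751/100 ≈ 560.
Total lost output = 2087 + 783 + 1052 + 560 = 4482 billion.

$4,482 billion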